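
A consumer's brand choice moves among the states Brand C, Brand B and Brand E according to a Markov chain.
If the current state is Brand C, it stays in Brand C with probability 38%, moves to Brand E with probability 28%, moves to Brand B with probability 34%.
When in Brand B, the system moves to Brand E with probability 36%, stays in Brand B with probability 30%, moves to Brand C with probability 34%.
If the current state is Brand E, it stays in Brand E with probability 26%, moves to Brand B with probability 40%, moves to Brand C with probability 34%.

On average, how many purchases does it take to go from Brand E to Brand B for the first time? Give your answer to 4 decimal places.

Let t(s) be the expected number of purchases to first reach Brand B from state s, with t(Brand B) = 0. Conditioning on the first purchase:
t(Brand C) = 1 + 0.38·t(Brand C) + 0.28·t(Brand E)
t(Brand E) = 1 + 0.34·t(Brand C) + 0.26·t(Brand E)
Solving: t(Brand C) = 2.8053, t(Brand E) = 2.6403.
Expected purchases from Brand E to Brand B: 2.6403.

2.6403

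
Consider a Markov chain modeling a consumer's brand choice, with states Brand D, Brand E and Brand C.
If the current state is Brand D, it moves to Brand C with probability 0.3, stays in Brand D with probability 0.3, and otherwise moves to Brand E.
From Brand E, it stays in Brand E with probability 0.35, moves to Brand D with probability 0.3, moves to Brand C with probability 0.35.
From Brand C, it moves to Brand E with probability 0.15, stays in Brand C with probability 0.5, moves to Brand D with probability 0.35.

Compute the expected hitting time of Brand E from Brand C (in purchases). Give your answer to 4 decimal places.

4.2857

Let t(s) be the expected number of purchases to first reach Brand E from state s, with t(Brand E) = 0. Conditioning on the first purchase:
t(Brand D) = 1 + 0.3·t(Brand D) + 0.3·t(Brand C)
t(Brand C) = 1 + 0.35·t(Brand D) + 0.5·t(Brand C)
Solving: t(Brand D) = 3.2653, t(Brand C) = 4.2857.
Expected purchases from Brand C to Brand E: 4.2857.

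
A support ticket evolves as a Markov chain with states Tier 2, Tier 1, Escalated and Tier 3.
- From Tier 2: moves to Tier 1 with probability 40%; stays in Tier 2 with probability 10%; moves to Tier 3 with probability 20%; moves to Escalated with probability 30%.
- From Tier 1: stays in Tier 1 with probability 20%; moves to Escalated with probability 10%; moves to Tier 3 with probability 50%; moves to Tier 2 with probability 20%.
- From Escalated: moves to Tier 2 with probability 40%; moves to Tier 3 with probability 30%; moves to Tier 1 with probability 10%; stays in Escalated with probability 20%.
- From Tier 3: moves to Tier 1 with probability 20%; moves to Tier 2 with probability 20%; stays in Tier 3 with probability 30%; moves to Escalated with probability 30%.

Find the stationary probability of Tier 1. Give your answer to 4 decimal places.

0.2216

Let the stationary distribution be π with π = πP and π_1 + π_2 + π_3 + π_4 = 1.
π_1 = 0.1·π_1 + 0.2·π_2 + 0.4·π_3 + 0.2·π_4
π_2 = 0.4·π_1 + 0.2·π_2 + 0.1·π_3 + 0.2·π_4
π_3 = 0.3·π_1 + 0.1·π_2 + 0.2·π_3 + 0.3·π_4
Solving with the normalization constraint gives π = (0.2241, 0.2216, 0.2324, 0.3219).
So the stationary probability of Tier 1 is 0.2216.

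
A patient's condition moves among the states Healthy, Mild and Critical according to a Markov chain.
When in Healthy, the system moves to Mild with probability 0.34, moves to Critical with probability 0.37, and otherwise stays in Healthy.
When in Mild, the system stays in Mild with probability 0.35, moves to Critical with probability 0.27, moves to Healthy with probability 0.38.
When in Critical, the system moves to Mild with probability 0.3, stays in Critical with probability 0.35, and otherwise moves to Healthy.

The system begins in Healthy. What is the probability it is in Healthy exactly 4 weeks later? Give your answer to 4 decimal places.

0.3395

Propagate the distribution vector 4 weeks from Healthy.
After 0 weeks: (1.0000, 0.0000, 0.0000)
After 1 week: (0.2900, 0.3400, 0.3700)
After 2 weeks: (0.3428, 0.3286, 0.3286)
After 3 weeks: (0.3393, 0.3301, 0.3306)
After 4 weeks: (0.3395, 0.3301, 0.3304)
P(in Healthy after 4 weeks) = 0.3395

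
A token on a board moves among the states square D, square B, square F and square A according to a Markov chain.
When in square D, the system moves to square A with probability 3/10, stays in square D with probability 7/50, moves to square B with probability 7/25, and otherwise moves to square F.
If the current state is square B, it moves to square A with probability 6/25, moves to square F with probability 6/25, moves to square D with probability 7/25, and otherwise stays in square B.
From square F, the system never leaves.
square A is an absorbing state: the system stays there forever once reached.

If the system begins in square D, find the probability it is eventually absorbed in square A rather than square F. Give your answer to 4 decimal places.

0.5132

Let h(s) be the probability of absorption at square A starting from transient state s. Then h(square A) = 1 and h(square F) = 0. By first-step analysis:
h(square D) = 0.14·h(square D) + 0.28·h(square B) + 0.28·0 + 0.3·1
h(square B) = 0.28·h(square D) + 0.24·h(square B) + 0.24·0 + 0.24·1
Solving: h(square D) = 0.5132, h(square B) = 0.5049.
Starting from square D, the probability is 0.5132.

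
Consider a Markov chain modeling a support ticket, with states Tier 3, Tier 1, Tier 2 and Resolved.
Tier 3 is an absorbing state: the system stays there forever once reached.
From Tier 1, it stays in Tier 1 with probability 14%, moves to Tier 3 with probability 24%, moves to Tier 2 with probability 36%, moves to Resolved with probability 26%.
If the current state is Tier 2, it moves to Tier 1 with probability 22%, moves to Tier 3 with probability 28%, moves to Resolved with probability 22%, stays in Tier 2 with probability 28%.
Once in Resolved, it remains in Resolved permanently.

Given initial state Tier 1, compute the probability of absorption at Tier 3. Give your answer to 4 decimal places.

Let h(s) be the probability of absorption at Tier 3 starting from transient state s. Then h(Tier 3) = 1 and h(Resolved) = 0. By first-step analysis:
h(Tier 1) = 0.24·1 + 0.14·h(Tier 1) + 0.36·h(Tier 2) + 0.26·0
h(Tier 2) = 0.28·1 + 0.22·h(Tier 1) + 0.28·h(Tier 2) + 0.22·0
Solving: h(Tier 1) = 0.5067, h(Tier 2) = 0.5437.
Starting from Tier 1, the probability is 0.5067.

0.5067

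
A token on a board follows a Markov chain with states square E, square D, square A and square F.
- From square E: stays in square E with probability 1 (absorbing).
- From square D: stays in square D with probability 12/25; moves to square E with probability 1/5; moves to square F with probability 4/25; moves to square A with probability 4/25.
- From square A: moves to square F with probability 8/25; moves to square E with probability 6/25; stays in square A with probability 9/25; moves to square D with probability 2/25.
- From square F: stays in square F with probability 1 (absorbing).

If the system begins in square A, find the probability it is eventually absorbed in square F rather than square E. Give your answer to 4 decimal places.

Let h(s) be the probability of absorption at square F starting from transient state s. Then h(square F) = 1 and h(square E) = 0. By first-step analysis:
h(square D) = 0.2·0 + 0.48·h(square D) + 0.16·h(square A) + 0.16·1
h(square A) = 0.24·0 + 0.08·h(square D) + 0.36·h(square A) + 0.32·1
Solving: h(square D) = 0.4800, h(square A) = 0.5600.
Starting from square A, the probability is 0.5600.

0.5600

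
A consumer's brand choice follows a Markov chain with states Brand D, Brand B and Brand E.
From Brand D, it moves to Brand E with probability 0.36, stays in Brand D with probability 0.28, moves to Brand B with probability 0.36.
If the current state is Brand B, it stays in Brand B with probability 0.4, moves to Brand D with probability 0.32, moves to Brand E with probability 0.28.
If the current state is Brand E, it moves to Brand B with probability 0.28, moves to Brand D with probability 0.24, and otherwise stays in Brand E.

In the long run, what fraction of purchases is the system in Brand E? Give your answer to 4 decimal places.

Let the stationary distribution be π with π = πP and π_1 + π_2 + π_3 = 1.
π_1 = 0.28·π_1 + 0.32·π_2 + 0.24·π_3
π_2 = 0.36·π_1 + 0.4·π_2 + 0.28·π_3
Solving with the normalization constraint gives π = (0.2786, 0.3435, 0.3779).
So the stationary probability of Brand E is 0.3779.

0.3779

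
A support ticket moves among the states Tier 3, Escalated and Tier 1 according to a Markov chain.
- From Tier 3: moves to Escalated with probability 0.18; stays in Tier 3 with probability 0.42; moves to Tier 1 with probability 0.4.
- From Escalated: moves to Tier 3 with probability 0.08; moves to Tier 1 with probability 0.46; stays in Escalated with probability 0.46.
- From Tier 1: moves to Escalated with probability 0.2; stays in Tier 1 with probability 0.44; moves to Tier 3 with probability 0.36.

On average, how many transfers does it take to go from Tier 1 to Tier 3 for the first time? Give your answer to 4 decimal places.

3.5171

Let t(s) be the expected number of transfers to first reach Tier 3 from state s, with t(Tier 3) = 0. Conditioning on the first transfer:
t(Escalated) = 1 + 0.46·t(Escalated) + 0.46·t(Tier 1)
t(Tier 1) = 1 + 0.2·t(Escalated) + 0.44·t(Tier 1)
Solving: t(Escalated) = 4.8479, t(Tier 1) = 3.5171.
Expected transfers from Tier 1 to Tier 3: 3.5171.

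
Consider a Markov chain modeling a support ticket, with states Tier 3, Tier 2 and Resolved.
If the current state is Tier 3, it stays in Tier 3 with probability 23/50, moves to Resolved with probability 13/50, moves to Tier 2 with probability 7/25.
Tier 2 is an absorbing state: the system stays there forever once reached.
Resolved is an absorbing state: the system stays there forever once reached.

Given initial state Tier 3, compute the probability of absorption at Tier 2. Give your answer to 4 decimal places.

Let h(s) be the probability of absorption at Tier 2 starting from transient state s. Then h(Tier 2) = 1 and h(Resolved) = 0. By first-step analysis:
h(Tier 3) = 0.46·h(Tier 3) + 0.28·1 + 0.26·0
Solving: h(Tier 3) = 0.5185.
Starting from Tier 3, the probability is 0.5185.

0.5185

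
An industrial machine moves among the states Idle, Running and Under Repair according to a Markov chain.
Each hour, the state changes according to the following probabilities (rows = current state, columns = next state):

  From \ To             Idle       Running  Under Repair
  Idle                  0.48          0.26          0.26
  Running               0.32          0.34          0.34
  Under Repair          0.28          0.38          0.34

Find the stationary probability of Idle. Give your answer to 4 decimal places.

Let the stationary distribution be π with π = πP and π_1 + π_2 + π_3 = 1.
π_1 = 0.48·π_1 + 0.32·π_2 + 0.28·π_3
π_2 = 0.26·π_1 + 0.34·π_2 + 0.38·π_3
Solving with the normalization constraint gives π = (0.3662, 0.3231, 0.3107).
So the stationary probability of Idle is 0.3662.

0.3662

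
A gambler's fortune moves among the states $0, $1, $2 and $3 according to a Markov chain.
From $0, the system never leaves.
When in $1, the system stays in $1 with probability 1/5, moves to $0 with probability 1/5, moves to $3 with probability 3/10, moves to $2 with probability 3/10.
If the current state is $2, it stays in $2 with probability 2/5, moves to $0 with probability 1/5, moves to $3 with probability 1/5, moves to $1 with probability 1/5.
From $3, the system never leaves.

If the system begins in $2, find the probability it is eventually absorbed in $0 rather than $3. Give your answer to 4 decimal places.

Let h(s) be the probability of absorption at $0 starting from transient state s. Then h($0) = 1 and h($3) = 0. By first-step analysis:
h($1) = 0.2·1 + 0.2·h($1) + 0.3·h($2) + 0.3·0
h($2) = 0.2·1 + 0.2·h($1) + 0.4·h($2) + 0.2·0
Solving: h($1) = 0.4286, h($2) = 0.4762.
Starting from $2, the probability is 0.4762.

0.4762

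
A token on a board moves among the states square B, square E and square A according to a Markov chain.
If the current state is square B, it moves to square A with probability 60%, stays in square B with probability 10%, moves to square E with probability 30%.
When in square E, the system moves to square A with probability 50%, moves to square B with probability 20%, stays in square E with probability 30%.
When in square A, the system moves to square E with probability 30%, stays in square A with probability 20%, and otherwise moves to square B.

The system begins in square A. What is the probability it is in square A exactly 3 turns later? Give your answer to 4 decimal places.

0.3740

Propagate the distribution vector 3 turns from square A.
After 0 turns: (0.0000, 0.0000, 1.0000)
After 1 turn: (0.5000, 0.3000, 0.2000)
After 2 turns: (0.2100, 0.3000, 0.4900)
After 3 turns: (0.3260, 0.3000, 0.3740)
P(in square A after 3 turns) = 0.3740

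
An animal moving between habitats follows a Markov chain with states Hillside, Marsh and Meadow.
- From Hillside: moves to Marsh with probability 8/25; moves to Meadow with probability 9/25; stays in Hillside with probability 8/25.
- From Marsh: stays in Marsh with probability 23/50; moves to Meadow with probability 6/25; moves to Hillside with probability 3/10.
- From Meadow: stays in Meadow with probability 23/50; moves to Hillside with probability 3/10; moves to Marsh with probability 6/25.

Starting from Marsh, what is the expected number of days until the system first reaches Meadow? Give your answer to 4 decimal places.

3.6136

Let t(s) be the expected number of days to first reach Meadow from state s, with t(Meadow) = 0. Conditioning on the first day:
t(Hillside) = 1 + 0.32·t(Hillside) + 0.32·t(Marsh)
t(Marsh) = 1 + 0.3·t(Hillside) + 0.46·t(Marsh)
Solving: t(Hillside) = 3.1711, t(Marsh) = 3.6136.
Expected days from Marsh to Meadow: 3.6136.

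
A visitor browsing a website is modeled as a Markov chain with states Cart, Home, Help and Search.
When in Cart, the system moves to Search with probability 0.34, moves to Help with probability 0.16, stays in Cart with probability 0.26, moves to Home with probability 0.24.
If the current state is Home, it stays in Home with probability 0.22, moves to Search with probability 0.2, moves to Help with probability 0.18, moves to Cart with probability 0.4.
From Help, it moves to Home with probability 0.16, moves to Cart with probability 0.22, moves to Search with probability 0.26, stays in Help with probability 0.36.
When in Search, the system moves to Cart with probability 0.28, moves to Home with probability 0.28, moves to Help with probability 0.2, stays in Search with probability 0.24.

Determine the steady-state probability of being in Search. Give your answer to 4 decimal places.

0.2641

Let the stationary distribution be π with π = πP and π_1 + π_2 + π_3 + π_4 = 1.
π_1 = 0.26·π_1 + 0.4·π_2 + 0.22·π_3 + 0.28·π_4
π_2 = 0.24·π_1 + 0.22·π_2 + 0.16·π_3 + 0.28·π_4
π_3 = 0.16·π_1 + 0.18·π_2 + 0.36·π_3 + 0.2·π_4
Solving with the normalization constraint gives π = (0.2885, 0.2285, 0.2189, 0.2641).
So the stationary probability of Search is 0.2641.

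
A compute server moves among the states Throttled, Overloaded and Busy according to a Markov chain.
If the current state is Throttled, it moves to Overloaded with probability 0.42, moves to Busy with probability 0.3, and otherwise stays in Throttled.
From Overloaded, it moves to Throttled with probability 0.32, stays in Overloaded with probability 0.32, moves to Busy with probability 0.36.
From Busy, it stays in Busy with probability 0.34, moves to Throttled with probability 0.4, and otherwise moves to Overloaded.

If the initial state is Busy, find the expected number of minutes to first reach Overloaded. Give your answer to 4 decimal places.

Let t(s) be the expected number of minutes to first reach Overloaded from state s, with t(Overloaded) = 0. Conditioning on the first minute:
t(Throttled) = 1 + 0.28·t(Throttled) + 0.3·t(Busy)
t(Busy) = 1 + 0.4·t(Throttled) + 0.34·t(Busy)
Solving: t(Throttled) = 2.7027, t(Busy) = 3.1532.
Expected minutes from Busy to Overloaded: 3.1532.

3.1532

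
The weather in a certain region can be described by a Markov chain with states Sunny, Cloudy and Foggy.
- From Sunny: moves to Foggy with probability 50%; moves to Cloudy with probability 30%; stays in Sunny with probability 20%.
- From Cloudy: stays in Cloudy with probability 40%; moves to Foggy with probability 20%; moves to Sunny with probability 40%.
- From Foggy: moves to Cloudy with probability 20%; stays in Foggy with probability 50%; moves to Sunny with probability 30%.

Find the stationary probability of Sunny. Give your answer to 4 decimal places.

Let the stationary distribution be π with π = πP and π_1 + π_2 + π_3 = 1.
π_1 = 0.2·π_1 + 0.4·π_2 + 0.3·π_3
π_2 = 0.3·π_1 + 0.4·π_2 + 0.2·π_3
Solving with the normalization constraint gives π = (0.2989, 0.2874, 0.4138).
So the stationary probability of Sunny is 0.2989.

0.2989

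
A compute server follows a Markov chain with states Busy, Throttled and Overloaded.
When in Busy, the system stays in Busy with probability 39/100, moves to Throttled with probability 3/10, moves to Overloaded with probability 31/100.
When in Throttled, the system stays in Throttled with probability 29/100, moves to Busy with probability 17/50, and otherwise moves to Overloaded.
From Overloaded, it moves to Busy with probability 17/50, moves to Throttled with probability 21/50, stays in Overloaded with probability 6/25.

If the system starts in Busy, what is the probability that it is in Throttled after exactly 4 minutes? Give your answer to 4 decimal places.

Propagate the distribution vector 4 minutes from Busy.
After 0 minutes: (1.0000, 0.0000, 0.0000)
After 1 minute: (0.3900, 0.3000, 0.3100)
After 2 minutes: (0.3595, 0.3342, 0.3063)
After 3 minutes: (0.3580, 0.3334, 0.3086)
After 4 minutes: (0.3579, 0.3337, 0.3084)
P(in Throttled after 4 minutes) = 0.3337

0.3337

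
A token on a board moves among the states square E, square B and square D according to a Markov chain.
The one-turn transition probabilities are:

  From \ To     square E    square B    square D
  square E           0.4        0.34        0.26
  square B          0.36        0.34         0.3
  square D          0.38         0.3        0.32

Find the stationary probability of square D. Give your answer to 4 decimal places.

0.2906

Let the stationary distribution be π with π = πP and π_1 + π_2 + π_3 = 1.
π_1 = 0.4·π_1 + 0.36·π_2 + 0.38·π_3
π_2 = 0.34·π_1 + 0.34·π_2 + 0.3·π_3
Solving with the normalization constraint gives π = (0.3811, 0.3284, 0.2906).
So the stationary probability of square D is 0.2906.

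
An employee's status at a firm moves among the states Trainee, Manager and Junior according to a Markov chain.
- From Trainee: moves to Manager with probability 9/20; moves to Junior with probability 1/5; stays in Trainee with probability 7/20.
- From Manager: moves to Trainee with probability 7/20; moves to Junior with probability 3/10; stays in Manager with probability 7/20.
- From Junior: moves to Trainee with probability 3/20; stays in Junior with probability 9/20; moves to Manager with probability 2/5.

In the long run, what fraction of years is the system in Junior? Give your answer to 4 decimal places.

Let the stationary distribution be π with π = πP and π_1 + π_2 + π_3 = 1.
π_1 = 0.35·π_1 + 0.35·π_2 + 0.15·π_3
π_2 = 0.45·π_1 + 0.35·π_2 + 0.4·π_3
Solving with the normalization constraint gives π = (0.2861, 0.3946, 0.3193).
So the stationary probability of Junior is 0.3193.

0.3193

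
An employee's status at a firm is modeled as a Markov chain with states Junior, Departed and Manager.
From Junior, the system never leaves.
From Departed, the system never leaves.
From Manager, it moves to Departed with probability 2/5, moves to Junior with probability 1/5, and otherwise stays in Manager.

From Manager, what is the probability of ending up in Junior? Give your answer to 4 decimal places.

Let h(s) be the probability of absorption at Junior starting from transient state s. Then h(Junior) = 1 and h(Departed) = 0. By first-step analysis:
h(Manager) = 0.2·1 + 0.4·0 + 0.4·h(Manager)
Solving: h(Manager) = 0.3333.
Starting from Manager, the probability is 0.3333.

0.3333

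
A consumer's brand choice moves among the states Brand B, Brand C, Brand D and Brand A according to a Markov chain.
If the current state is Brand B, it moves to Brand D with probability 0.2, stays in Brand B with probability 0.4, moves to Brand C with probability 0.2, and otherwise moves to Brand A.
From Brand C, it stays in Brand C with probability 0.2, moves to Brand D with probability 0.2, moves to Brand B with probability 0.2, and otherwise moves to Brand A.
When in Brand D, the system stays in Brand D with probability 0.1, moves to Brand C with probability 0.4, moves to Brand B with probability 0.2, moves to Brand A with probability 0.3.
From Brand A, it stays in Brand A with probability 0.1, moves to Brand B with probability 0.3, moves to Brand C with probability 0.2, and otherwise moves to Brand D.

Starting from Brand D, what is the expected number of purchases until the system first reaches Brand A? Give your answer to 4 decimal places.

Let t(s) be the expected number of purchases to first reach Brand A from state s, with t(Brand A) = 0. Conditioning on the first purchase:
t(Brand B) = 1 + 0.4·t(Brand B) + 0.2·t(Brand C) + 0.2·t(Brand D)
t(Brand C) = 1 + 0.2·t(Brand B) + 0.2·t(Brand C) + 0.2·t(Brand D)
t(Brand D) = 1 + 0.2·t(Brand B) + 0.4·t(Brand C) + 0.1·t(Brand D)
Solving: t(Brand B) = 3.7671, t(Brand C) = 3.0137, t(Brand D) = 3.2877.
Expected purchases from Brand D to Brand A: 3.2877.

3.2877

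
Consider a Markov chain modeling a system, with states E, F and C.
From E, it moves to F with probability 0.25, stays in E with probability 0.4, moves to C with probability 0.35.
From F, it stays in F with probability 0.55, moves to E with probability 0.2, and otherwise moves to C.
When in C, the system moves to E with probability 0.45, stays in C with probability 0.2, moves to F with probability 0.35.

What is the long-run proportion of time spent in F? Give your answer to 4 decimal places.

Let the stationary distribution be π with π = πP and π_1 + π_2 + π_3 = 1.
π_1 = 0.4·π_1 + 0.2·π_2 + 0.45·π_3
π_2 = 0.25·π_1 + 0.55·π_2 + 0.35·π_3
Solving with the normalization constraint gives π = (0.3344, 0.3957, 0.2699).
So the stationary probability of F is 0.3957.

0.3957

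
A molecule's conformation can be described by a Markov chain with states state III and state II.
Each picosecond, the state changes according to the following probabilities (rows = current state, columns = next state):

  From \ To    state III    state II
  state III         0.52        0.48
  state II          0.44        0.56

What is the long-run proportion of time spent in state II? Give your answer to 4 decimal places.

0.5217

Let the stationary distribution be π with π = πP and π_1 + π_2 = 1.
π_1 = 0.52·π_1 + 0.44·π_2
Solving with the normalization constraint gives π = (0.4783, 0.5217).
So the stationary probability of state II is 0.5217.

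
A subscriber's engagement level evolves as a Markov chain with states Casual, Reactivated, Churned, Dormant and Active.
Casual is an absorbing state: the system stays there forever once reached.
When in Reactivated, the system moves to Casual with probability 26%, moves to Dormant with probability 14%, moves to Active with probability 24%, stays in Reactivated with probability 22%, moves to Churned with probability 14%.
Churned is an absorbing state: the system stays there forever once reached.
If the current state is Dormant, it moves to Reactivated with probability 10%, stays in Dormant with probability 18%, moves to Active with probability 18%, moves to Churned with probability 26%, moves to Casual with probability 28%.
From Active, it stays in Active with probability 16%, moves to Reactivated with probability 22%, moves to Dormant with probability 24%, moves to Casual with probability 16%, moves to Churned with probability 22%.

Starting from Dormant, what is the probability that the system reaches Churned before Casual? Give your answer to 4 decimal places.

0.4805

Let h(s) be the probability of absorption at Churned starting from transient state s. Then h(Churned) = 1 and h(Casual) = 0. By first-step analysis:
h(Reactivated) = 0.26·0 + 0.22·h(Reactivated) + 0.14·1 + 0.14·h(Dormant) + 0.24·h(Active)
h(Dormant) = 0.28·0 + 0.1·h(Reactivated) + 0.26·1 + 0.18·h(Dormant) + 0.18·h(Active)
h(Active) = 0.16·0 + 0.22·h(Reactivated) + 0.22·1 + 0.24·h(Dormant) + 0.16·h(Active)
Solving: h(Reactivated) = 0.4226, h(Dormant) = 0.4805, h(Active) = 0.5099.
Starting from Dormant, the probability is 0.4805.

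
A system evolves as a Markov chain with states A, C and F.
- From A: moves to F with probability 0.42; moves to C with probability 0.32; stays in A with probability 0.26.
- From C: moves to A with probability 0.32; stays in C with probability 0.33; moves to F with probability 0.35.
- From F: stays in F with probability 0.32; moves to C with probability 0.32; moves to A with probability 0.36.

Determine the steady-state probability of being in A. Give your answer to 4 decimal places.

Let the stationary distribution be π with π = πP and π_1 + π_2 + π_3 = 1.
π_1 = 0.26·π_1 + 0.32·π_2 + 0.36·π_3
π_2 = 0.32·π_1 + 0.33·π_2 + 0.32·π_3
Solving with the normalization constraint gives π = (0.3155, 0.3232, 0.3612).
So the stationary probability of A is 0.3155.

0.3155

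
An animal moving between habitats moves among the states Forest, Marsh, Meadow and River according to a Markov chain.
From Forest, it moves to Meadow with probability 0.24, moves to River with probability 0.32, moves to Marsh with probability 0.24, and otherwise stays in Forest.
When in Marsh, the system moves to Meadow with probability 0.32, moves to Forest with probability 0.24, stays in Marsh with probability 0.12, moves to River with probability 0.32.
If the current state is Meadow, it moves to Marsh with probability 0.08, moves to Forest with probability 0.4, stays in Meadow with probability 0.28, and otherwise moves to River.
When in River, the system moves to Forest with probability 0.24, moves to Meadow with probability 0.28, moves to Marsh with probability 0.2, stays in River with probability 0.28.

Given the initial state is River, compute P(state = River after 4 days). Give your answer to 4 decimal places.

0.2865

Propagate the distribution vector 4 days from River.
After 0 days: (0.0000, 0.0000, 0.0000, 1.0000)
After 1 day: (0.2400, 0.2000, 0.2800, 0.2800)
After 2 days: (0.2752, 0.1600, 0.2784, 0.2864)
After 3 days: (0.2735, 0.1648, 0.2754, 0.2863)
After 4 days: (0.2731, 0.1647, 0.2757, 0.2865)
P(in River after 4 days) = 0.2865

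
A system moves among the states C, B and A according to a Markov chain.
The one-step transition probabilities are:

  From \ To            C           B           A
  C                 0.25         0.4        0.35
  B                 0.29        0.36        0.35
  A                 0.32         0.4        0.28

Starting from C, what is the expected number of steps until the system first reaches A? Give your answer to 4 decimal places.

Let t(s) be the expected number of steps to first reach A from state s, with t(A) = 0. Conditioning on the first step:
t(C) = 1 + 0.25·t(C) + 0.4·t(B)
t(B) = 1 + 0.29·t(C) + 0.36·t(B)
Solving: t(C) = 2.8571, t(B) = 2.8571.
Expected steps from C to A: 2.8571.

2.8571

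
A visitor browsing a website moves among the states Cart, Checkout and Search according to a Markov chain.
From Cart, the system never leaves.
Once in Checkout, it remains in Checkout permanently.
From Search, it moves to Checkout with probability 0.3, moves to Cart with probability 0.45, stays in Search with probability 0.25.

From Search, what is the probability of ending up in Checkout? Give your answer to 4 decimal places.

0.4000

Let h(s) be the probability of absorption at Checkout starting from transient state s. Then h(Checkout) = 1 and h(Cart) = 0. By first-step analysis:
h(Search) = 0.45·0 + 0.3·1 + 0.25·h(Search)
Solving: h(Search) = 0.4000.
Starting from Search, the probability is 0.4000.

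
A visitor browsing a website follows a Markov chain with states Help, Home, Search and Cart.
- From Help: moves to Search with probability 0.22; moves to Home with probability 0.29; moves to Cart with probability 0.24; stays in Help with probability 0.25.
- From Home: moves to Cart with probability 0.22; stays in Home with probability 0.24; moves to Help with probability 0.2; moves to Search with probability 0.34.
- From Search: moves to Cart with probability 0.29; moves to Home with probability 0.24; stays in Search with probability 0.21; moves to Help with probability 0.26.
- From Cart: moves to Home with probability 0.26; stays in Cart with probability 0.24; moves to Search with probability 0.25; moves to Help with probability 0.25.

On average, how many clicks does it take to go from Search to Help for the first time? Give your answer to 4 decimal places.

4.1205

Let t(s) be the expected number of clicks to first reach Help from state s, with t(Help) = 0. Conditioning on the first click:
t(Home) = 1 + 0.24·t(Home) + 0.34·t(Search) + 0.22·t(Cart)
t(Search) = 1 + 0.24·t(Home) + 0.21·t(Search) + 0.29·t(Cart)
t(Cart) = 1 + 0.26·t(Home) + 0.25·t(Search) + 0.24·t(Cart)
Solving: t(Home) = 4.3646, t(Search) = 4.1205, t(Cart) = 4.1644.
Expected clicks from Search to Help: 4.1205.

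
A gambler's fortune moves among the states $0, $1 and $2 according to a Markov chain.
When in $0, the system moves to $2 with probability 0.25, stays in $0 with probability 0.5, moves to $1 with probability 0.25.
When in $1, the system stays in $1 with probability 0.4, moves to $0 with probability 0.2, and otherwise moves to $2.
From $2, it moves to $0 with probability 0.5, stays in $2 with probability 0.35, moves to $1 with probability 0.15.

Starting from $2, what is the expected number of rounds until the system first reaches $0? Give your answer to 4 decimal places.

2.2727

Let t(s) be the expected number of rounds to first reach $0 from state s, with t($0) = 0. Conditioning on the first round:
t($1) = 1 + 0.4·t($1) + 0.4·t($2)
t($2) = 1 + 0.15·t($1) + 0.35·t($2)
Solving: t($1) = 3.1818, t($2) = 2.2727.
Expected rounds from $2 to $0: 2.2727.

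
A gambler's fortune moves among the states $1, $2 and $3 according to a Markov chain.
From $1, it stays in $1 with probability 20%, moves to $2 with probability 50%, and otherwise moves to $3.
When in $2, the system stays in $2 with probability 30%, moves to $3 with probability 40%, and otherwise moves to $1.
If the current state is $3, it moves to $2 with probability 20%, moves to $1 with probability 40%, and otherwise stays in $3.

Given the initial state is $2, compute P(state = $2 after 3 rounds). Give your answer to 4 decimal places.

0.3250

Propagate the distribution vector 3 rounds from $2.
After 0 rounds: (0.0000, 1.0000, 0.0000)
After 1 round: (0.3000, 0.3000, 0.4000)
After 2 rounds: (0.3100, 0.3200, 0.3700)
After 3 rounds: (0.3060, 0.3250, 0.3690)
P(in $2 after 3 rounds) = 0.3250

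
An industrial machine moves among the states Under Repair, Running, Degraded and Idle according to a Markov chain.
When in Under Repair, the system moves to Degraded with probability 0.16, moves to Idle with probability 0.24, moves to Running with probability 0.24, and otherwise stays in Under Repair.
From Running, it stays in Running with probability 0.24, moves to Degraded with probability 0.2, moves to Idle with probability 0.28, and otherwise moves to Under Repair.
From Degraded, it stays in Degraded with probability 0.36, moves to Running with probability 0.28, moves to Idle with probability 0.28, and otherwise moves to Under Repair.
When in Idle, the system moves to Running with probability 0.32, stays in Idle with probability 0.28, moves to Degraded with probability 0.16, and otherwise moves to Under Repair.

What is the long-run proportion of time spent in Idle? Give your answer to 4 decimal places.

0.2702

Let the stationary distribution be π with π = πP and π_1 + π_2 + π_3 + π_4 = 1.
π_1 = 0.36·π_1 + 0.28·π_2 + 0.08·π_3 + 0.24·π_4
π_2 = 0.24·π_1 + 0.24·π_2 + 0.28·π_3 + 0.32·π_4
π_3 = 0.16·π_1 + 0.2·π_2 + 0.36·π_3 + 0.16·π_4
Solving with the normalization constraint gives π = (0.2462, 0.2702, 0.2135, 0.2702).
So the stationary probability of Idle is 0.2702.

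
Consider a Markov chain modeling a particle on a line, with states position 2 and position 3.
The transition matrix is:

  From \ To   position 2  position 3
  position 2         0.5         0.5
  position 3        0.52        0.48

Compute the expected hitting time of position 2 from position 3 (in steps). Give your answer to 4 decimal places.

Let t(s) be the expected number of steps to first reach position 2 from state s, with t(position 2) = 0. Conditioning on the first step:
t(position 3) = 1 + 0.48·t(position 3)
Solving: t(position 3) = 1.9231.
Expected steps from position 3 to position 2: 1.9231.

1.9231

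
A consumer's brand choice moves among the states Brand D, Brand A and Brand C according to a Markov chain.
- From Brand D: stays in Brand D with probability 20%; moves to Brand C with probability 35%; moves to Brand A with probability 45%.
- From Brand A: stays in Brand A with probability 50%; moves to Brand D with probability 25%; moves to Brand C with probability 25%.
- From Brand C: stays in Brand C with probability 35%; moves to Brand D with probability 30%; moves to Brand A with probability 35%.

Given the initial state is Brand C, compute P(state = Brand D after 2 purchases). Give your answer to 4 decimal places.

Sum over the intermediate state after 1 purchase:
P = P(Brand C→Brand D)·P(Brand D→Brand D) + P(Brand C→Brand A)·P(Brand A→Brand D) + P(Brand C→Brand C)·P(Brand C→Brand D)
  = 0.3×0.2 + 0.35×0.25 + 0.35×0.3
  = 0.0600 + 0.0875 + 0.1050 = 0.2525

0.2525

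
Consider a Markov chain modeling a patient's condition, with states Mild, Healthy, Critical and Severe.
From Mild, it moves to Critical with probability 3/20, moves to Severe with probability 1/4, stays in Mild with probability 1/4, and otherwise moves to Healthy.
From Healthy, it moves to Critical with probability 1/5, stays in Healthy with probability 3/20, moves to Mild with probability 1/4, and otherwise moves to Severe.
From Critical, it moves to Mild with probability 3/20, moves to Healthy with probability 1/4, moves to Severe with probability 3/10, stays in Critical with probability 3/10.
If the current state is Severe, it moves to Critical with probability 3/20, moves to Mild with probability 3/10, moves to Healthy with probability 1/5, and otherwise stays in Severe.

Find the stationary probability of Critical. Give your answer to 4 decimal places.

0.1903

Let the stationary distribution be π with π = πP and π_1 + π_2 + π_3 + π_4 = 1.
π_1 = 0.25·π_1 + 0.25·π_2 + 0.15·π_3 + 0.3·π_4
π_2 = 0.35·π_1 + 0.15·π_2 + 0.25·π_3 + 0.2·π_4
π_3 = 0.15·π_1 + 0.2·π_2 + 0.3·π_3 + 0.15·π_4
Solving with the normalization constraint gives π = (0.2473, 0.2349, 0.1903, 0.3275).
So the stationary probability of Critical is 0.1903.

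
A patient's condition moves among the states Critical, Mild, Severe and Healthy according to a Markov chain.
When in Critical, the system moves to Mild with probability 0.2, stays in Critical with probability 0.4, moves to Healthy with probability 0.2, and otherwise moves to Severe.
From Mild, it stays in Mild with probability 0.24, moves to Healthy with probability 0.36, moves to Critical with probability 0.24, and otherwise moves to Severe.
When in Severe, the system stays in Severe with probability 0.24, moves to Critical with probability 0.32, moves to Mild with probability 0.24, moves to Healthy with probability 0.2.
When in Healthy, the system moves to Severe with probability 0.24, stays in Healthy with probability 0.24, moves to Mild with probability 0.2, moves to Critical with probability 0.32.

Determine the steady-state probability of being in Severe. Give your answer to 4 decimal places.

0.2095

Let the stationary distribution be π with π = πP and π_1 + π_2 + π_3 + π_4 = 1.
π_1 = 0.4·π_1 + 0.24·π_2 + 0.32·π_3 + 0.32·π_4
π_2 = 0.2·π_1 + 0.24·π_2 + 0.24·π_3 + 0.2·π_4
π_3 = 0.2·π_1 + 0.16·π_2 + 0.24·π_3 + 0.24·π_4
Solving with the normalization constraint gives π = (0.3290, 0.2171, 0.2095, 0.2445).
So the stationary probability of Severe is 0.2095.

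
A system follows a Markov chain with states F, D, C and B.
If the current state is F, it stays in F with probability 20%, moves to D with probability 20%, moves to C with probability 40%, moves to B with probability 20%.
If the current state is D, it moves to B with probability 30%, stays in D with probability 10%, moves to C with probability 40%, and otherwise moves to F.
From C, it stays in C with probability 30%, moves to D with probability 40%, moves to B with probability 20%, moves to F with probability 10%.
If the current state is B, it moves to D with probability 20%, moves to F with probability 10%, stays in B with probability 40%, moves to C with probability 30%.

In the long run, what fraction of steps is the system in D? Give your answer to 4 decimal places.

Let the stationary distribution be π with π = πP and π_1 + π_2 + π_3 + π_4 = 1.
π_1 = 0.2·π_1 + 0.2·π_2 + 0.1·π_3 + 0.1·π_4
π_2 = 0.2·π_1 + 0.1·π_2 + 0.4·π_3 + 0.2·π_4
π_3 = 0.4·π_1 + 0.4·π_2 + 0.3·π_3 + 0.3·π_4
Solving with the normalization constraint gives π = (0.1381, 0.2433, 0.3381, 0.2804).
So the stationary probability of D is 0.2433.

0.2433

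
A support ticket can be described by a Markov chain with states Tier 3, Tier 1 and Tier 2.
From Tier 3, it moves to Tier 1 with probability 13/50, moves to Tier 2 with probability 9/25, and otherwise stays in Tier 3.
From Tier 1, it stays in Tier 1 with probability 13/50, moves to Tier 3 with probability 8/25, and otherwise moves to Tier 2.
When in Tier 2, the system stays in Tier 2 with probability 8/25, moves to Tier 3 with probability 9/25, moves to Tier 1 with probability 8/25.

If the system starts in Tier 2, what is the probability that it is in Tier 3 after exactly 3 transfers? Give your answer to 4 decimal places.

0.3559

Propagate the distribution vector 3 transfers from Tier 2.
After 0 transfers: (0.0000, 0.0000, 1.0000)
After 1 transfer: (0.3600, 0.3200, 0.3200)
After 2 transfers: (0.3544, 0.2792, 0.3664)
After 3 transfers: (0.3559, 0.2820, 0.3621)
P(in Tier 3 after 3 transfers) = 0.3559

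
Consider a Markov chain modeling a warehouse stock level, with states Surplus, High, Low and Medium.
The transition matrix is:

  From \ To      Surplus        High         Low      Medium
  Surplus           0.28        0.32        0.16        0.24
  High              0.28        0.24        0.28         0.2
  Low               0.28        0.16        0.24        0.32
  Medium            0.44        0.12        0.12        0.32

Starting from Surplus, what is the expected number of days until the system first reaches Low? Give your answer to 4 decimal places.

5.5556

Let t(s) be the expected number of days to first reach Low from state s, with t(Low) = 0. Conditioning on the first day:
t(Surplus) = 1 + 0.28·t(Surplus) + 0.32·t(High) + 0.24·t(Medium)
t(High) = 1 + 0.28·t(Surplus) + 0.24·t(High) + 0.2·t(Medium)
t(Medium) = 1 + 0.44·t(Surplus) + 0.12·t(High) + 0.32·t(Medium)
Solving: t(Surplus) = 5.5556, t(High) = 4.9242, t(Medium) = 5.9343.
Expected days from Surplus to Low: 5.5556.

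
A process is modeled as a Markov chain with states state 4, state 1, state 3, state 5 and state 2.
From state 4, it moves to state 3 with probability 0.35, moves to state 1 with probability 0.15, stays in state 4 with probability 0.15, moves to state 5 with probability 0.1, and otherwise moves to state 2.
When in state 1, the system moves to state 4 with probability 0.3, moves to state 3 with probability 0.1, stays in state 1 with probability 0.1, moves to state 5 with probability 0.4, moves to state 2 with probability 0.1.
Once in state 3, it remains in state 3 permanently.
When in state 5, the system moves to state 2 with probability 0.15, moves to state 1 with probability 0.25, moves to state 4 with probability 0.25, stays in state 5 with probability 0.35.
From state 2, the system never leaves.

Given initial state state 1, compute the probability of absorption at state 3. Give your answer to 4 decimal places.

Let h(s) be the probability of absorption at state 3 starting from transient state s. Then h(state 3) = 1 and h(state 2) = 0. By first-step analysis:
h(state 4) = 0.15·h(state 4) + 0.15·h(state 1) + 0.35·1 + 0.1·h(state 5) + 0.25·0
h(state 1) = 0.3·h(state 4) + 0.1·h(state 1) + 0.1·1 + 0.4·h(state 5) + 0.1·0
h(state 5) = 0.25·h(state 4) + 0.25·h(state 1) + 0.35·h(state 5) + 0.15·0
Solving: h(state 4) = 0.5385, h(state 1) = 0.4615, h(state 5) = 0.3846.
Starting from state 1, the probability is 0.4615.

0.4615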